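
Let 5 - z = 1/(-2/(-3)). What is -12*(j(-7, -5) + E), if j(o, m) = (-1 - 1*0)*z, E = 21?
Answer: -210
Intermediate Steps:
z = 7/2 (z = 5 - 1/((-2/(-3))) = 5 - 1/((-2*(-⅓))) = 5 - 1/⅔ = 5 - 1*3/2 = 5 - 3/2 = 7/2 ≈ 3.5000)
j(o, m) = -7/2 (j(o, m) = (-1 - 1*0)*(7/2) = (-1 + 0)*(7/2) = -1*7/2 = -7/2)
-12*(j(-7, -5) + E) = -12*(-7/2 + 21) = -12*35/2 = -210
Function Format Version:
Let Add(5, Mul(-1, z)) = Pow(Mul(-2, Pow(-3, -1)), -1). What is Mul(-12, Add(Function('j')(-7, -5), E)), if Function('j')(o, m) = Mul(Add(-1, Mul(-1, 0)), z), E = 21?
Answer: -210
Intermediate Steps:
z = Rational(7, 2) (z = Add(5, Mul(-1, Pow(Mul(-2, Pow(-3, -1)), -1))) = Add(5, Mul(-1, Pow(Mul(-2, Rational(-1, 3)), -1))) = Add(5, Mul(-1, Pow(Rational(2, 3), -1))) = Add(5, Mul(-1, Rational(3, 2))) = Add(5, Rational(-3, 2)) = Rational(7, 2) ≈ 3.5000)
Function('j')(o, m) = Rational(-7, 2) (Function('j')(o, m) = Mul(Add(-1, Mul(-1, 0)), Rational(7, 2)) = Mul(Add(-1, 0), Rational(7, 2)) = Mul(-1, Rational(7, 2)) = Rational(-7, 2))
Mul(-12, Add(Function('j')(-7, -5), E)) = Mul(-12, Add(Rational(-7, 2), 21)) = Mul(-12, Rational(35, 2)) = -210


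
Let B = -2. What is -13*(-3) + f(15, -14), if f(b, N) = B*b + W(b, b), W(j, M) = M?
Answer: 24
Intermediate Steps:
f(b, N) = -b (f(b, N) = -2*b + b = -b)
-13*(-3) + f(15, -14) = -13*(-3) - 1*15 = 39 - 15 = 24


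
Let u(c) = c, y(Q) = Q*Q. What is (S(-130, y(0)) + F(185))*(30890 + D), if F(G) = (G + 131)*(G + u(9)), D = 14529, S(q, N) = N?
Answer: 2784366376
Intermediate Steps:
y(Q) = Q²
F(G) = (9 + G)*(131 + G) (F(G) = (G + 131)*(G + 9) = (131 + G)*(9 + G) = (9 + G)*(131 + G))
(S(-130, y(0)) + F(185))*(30890 + D) = (0² + (1179 + 185² + 140*185))*(30890 + 14529) = (0 + (1179 + 34225 + 25900))*45419 = (0 + 61304)*45419 = 61304*45419 = 2784366376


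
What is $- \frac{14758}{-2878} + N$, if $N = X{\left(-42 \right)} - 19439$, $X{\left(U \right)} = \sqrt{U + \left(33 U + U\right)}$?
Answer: $- \frac{27965342}{1439} + 7 i \sqrt{30} \approx -19434.0 + 38.341 i$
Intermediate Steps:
$X{\left(U \right)} = \sqrt{35} \sqrt{U}$ ($X{\left(U \right)} = \sqrt{U + 34 U} = \sqrt{35 U} = \sqrt{35} \sqrt{U}$)
$N = -19439 + 7 i \sqrt{30}$ ($N = \sqrt{35} \sqrt{-42} - 19439 = \sqrt{35} i \sqrt{42} - 19439 = 7 i \sqrt{30} - 19439 = -19439 + 7 i \sqrt{30} \approx -19439.0 + 38.341 i$)
$- \frac{14758}{-2878} + N = - \frac{14758}{-2878} - \left(19439 - 7 i \sqrt{30}\right) = \left(-14758\right) \left(- \frac{1}{2878}\right) - \left(19439 - 7 i \sqrt{30}\right) = \frac{7379}{1439} - \left(19439 - 7 i \sqrt{30}\right) = - \frac{27965342}{1439} + 7 i \sqrt{30}$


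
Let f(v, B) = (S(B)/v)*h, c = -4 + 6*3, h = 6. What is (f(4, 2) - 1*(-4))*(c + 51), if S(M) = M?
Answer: 455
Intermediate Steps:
c = 14 (c = -4 + 18 = 14)
f(v, B) = 6*B/v (f(v, B) = (B/v)*6 = 6*B/v)
(f(4, 2) - 1*(-4))*(c + 51) = (6*2/4 - 1*(-4))*(14 + 51) = (6*2*(1/4) + 4)*65 = (3 + 4)*65 = 7*65 = 455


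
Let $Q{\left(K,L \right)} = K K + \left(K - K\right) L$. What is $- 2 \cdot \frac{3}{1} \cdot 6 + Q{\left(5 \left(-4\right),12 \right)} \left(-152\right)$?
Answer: $-60836$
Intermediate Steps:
$Q{\left(K,L \right)} = K^{2}$ ($Q{\left(K,L \right)} = K^{2} + 0 L = K^{2} + 0 = K^{2}$)
$- 2 \cdot \frac{3}{1} \cdot 6 + Q{\left(5 \left(-4\right),12 \right)} \left(-152\right) = - 2 \cdot \frac{3}{1} \cdot 6 + \left(5 \left(-4\right)\right)^{2} \left(-152\right) = - 2 \cdot 3 \cdot 1 \cdot 6 + \left(-20\right)^{2} \left(-152\right) = \left(-2\right) 3 \cdot 6 + 400 \left(-152\right) = \left(-6\right) 6 - 60800 = -36 - 60800 = -60836$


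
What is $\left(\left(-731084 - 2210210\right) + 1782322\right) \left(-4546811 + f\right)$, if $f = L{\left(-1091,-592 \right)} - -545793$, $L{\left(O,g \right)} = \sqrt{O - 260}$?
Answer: $4637067833496 - 1158972 i \sqrt{1351} \approx 4.6371 \cdot 10^{12} - 4.2599 \cdot 10^{7} i$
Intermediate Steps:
$L{\left(O,g \right)} = \sqrt{-260 + O}$
$f = 545793 + i \sqrt{1351}$ ($f = \sqrt{-260 - 1091} - -545793 = \sqrt{-1351} + 545793 = i \sqrt{1351} + 545793 = 545793 + i \sqrt{1351} \approx 5.4579 \cdot 10^{5} + 36.756 i$)
$\left(\left(-731084 - 2210210\right) + 1782322\right) \left(-4546811 + f\right) = \left(\left(-731084 - 2210210\right) + 1782322\right) \left(-4546811 + \left(545793 + i \sqrt{1351}\right)\right) = \left(\left(-731084 - 2210210\right) + 1782322\right) \left(-4001018 + i \sqrt{1351}\right) = \left(-2941294 + 1782322\right) \left(-4001018 + i \sqrt{1351}\right) = - 1158972 \left(-4001018 + i \sqrt{1351}\right) = 4637067833496 - 1158972 i \sqrt{1351}$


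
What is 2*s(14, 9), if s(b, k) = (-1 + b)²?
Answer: 338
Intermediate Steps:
2*s(14, 9) = 2*(-1 + 14)² = 2*13² = 2*169 = 338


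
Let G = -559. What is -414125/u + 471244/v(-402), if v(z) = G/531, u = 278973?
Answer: -69807802626647/155945907 ≈ -4.4764e+5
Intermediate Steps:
v(z) = -559/531
-414125/u + 471244/v(-402) = -414125/278973 + 471244/(-559/531) = -414125*1/278973 + 471244*(-531/559) = -414125/278973 - 250230564/559 = -69807802626647/155945907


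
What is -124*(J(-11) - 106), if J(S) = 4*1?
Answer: 12648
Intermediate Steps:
J(S) = 4
-124*(J(-11) - 106) = -124*(4 - 106) = -124*(-102) = 12648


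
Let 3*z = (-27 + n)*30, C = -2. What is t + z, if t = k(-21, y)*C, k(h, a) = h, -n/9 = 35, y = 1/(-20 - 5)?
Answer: -3378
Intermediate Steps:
y = -1/25 (y = 1/(-25) = -1/25 ≈ -0.040000)
n = -315 (n = -9*35 = -315)
z = -3420 (z = ((-27 - 315)*30)/3 = (-342*30)/3 = (1/3)*(-10260) = -3420)
t = 42 (t = -21*(-2) = 42)
t + z = 42 - 3420 = -3378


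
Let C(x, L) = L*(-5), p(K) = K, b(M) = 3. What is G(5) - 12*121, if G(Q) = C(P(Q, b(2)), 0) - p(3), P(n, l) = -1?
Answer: -1455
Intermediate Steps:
C(x, L) = -5*L
G(Q) = -3 (G(Q) = -5*0 - 1*3 = 0 - 3 = -3)
G(5) - 12*121 = -3 - 12*121 = -3 - 1452 = -1455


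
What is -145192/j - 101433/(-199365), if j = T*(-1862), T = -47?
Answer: -3344899253/2907871435 ≈ -1.1503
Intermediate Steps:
j = 87514 (j = -47*(-1862) = 87514)
-145192/j - 101433/(-199365) = -145192/87514 - 101433/(-199365) = -145192*1/87514 - 101433*(-1/199365) = -72596/43757 + 33811/66455 = -3344899253/2907871435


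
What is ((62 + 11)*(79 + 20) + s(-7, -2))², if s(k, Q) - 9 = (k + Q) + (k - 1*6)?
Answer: 52041796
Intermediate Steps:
s(k, Q) = 3 + Q + 2*k (s(k, Q) = 9 + ((k + Q) + (k - 1*6)) = 9 + ((Q + k) + (k - 6)) = 9 + ((Q + k) + (-6 + k)) = 9 + (-6 + Q + 2*k) = 3 + Q + 2*k)
((62 + 11)*(79 + 20) + s(-7, -2))² = ((62 + 11)*(79 + 20) + (3 - 2 + 2*(-7)))² = (73*99 + (3 - 2 - 14))² = (7227 - 13)² = 7214² = 52041796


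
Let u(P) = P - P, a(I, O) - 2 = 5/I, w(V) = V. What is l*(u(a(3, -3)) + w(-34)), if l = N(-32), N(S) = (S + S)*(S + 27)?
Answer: -10880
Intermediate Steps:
a(I, O) = 2 + 5/I
N(S) = 2*S*(27 + S) (N(S) = (2*S)*(27 + S) = 2*S*(27 + S))
u(P) = 0
l = 320 (l = 2*(-32)*(27 - 32) = 2*(-32)*(-5) = 320)
l*(u(a(3, -3)) + w(-34)) = 320*(0 - 34) = 320*(-34) = -10880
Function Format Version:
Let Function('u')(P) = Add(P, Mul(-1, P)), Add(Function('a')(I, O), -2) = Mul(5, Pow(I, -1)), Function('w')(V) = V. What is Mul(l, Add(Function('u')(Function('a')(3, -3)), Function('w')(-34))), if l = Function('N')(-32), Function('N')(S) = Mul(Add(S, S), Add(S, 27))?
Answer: -10880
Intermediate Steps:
Function('a')(I, O) = Add(2, Mul(5, Pow(I, -1)))
Function('N')(S) = Mul(2, S, Add(27, S)) (Function('N')(S) = Mul(Mul(2, S), Add(27, S)) = Mul(2, S, Add(27, S)))
Function('u')(P) = 0
l = 320 (l = Mul(2, -32, Add(27, -32)) = Mul(2, -32, -5) = 320)
Mul(l, Add(Function('u')(Function('a')(3, -3)), Function('w')(-34))) = Mul(320, Add(0, -34)) = Mul(320, -34) = -10880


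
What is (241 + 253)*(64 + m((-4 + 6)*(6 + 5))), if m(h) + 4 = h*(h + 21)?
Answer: 496964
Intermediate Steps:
m(h) = -4 + h*(21 + h) (m(h) = -4 + h*(h + 21) = -4 + h*(21 + h))
(241 + 253)*(64 + m((-4 + 6)*(6 + 5))) = (241 + 253)*(64 + (-4 + ((-4 + 6)*(6 + 5))² + 21*((-4 + 6)*(6 + 5)))) = 494*(64 + (-4 + (2*11)² + 21*(2*11))) = 494*(64 + (-4 + 22² + 21*22)) = 494*(64 + (-4 + 484 + 462)) = 494*(64 + 942) = 494*1006 = 496964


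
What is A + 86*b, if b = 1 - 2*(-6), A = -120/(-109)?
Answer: 121982/109 ≈ 1119.1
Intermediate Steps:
A = 120/109 (A = -120*(-1/109) = 120/109 ≈ 1.1009)
b = 13 (b = 1 + 12 = 13)
A + 86*b = 120/109 + 86*13 = 120/109 + 1118 = 121982/109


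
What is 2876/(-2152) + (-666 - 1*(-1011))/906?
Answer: -38817/40619 ≈ -0.95564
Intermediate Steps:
2876/(-2152) + (-666 - 1*(-1011))/906 = 2876*(-1/2152) + (-666 + 1011)*(1/906) = -719/538 + 345*(1/906) = -719/538 + 115/302 = -38817/40619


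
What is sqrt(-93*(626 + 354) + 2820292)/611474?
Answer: 4*sqrt(42643)/305737 ≈ 0.0027017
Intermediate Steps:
sqrt(-93*(626 + 354) + 2820292)/611474 = sqrt(-93*980 + 2820292)*(1/611474) = sqrt(-91140 + 2820292)*(1/611474) = sqrt(2729152)*(1/611474) = (8*sqrt(42643))*(1/611474) = 4*sqrt(42643)/305737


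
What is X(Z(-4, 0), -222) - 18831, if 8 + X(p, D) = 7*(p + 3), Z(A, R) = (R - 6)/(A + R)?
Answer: -37615/2 ≈ -18808.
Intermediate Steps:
Z(A, R) = (-6 + R)/(A + R)
X(p, D) = 13 + 7*p (X(p, D) = -8 + 7*(p + 3) = -8 + 7*(3 + p) = -8 + (21 + 7*p) = 13 + 7*p)
X(Z(-4, 0), -222) - 18831 = (13 + 7*((-6 + 0)/(-4 + 0))) - 18831 = (13 + 7*(-6/(-4))) - 18831 = (13 + 7*(-¼*(-6))) - 18831 = (13 + 7*(3/2)) - 18831 = (13 + 21/2) - 18831 = 47/2 - 18831 = -37615/2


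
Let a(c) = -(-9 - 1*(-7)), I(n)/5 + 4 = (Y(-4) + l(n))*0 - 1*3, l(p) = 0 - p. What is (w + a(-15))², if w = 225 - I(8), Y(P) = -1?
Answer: 68644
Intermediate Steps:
l(p) = -p
I(n) = -35 (I(n) = -20 + 5*((-1 - n)*0 - 1*3) = -20 + 5*(0 - 3) = -20 + 5*(-3) = -20 - 15 = -35)
a(c) = 2 (a(c) = -(-9 + 7) = -1*(-2) = 2)
w = 260 (w = 225 - 1*(-35) = 225 + 35 = 260)
(w + a(-15))² = (260 + 2)² = 262² = 68644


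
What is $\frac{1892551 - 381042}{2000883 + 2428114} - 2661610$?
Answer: $- \frac{11788261193661}{4428997} \approx -2.6616 \cdot 10^{6}$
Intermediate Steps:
$\frac{1892551 - 381042}{2000883 + 2428114} - 2661610 = \frac{1511509}{4428997} - 2661610 = - \frac{11788261193661}{4428997}$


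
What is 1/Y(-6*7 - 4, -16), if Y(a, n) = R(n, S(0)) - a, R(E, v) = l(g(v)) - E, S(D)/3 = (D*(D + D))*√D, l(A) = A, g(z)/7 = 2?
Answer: 1/76 ≈ 0.013158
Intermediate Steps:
g(z) = 14 (g(z) = 7*2 = 14)
S(D) = 6*D^(5/2) (S(D) = 3*((D*(D + D))*√D) = 3*((D*(2*D))*√D) = 3*((2*D²)*√D) = 3*(2*D^(5/2)) = 6*D^(5/2))
R(E, v) = 14 - E
Y(a, n) = 14 - a - n (Y(a, n) = (14 - n) - a = 14 - a - n)
1/Y(-6*7 - 4, -16) = 1/(14 - (-6*7 - 4) - 1*(-16)) = 1/(14 - (-42 - 4) + 16) = 1/(14 - 1*(-46) + 16) = 1/(14 + 46 + 16) = 1/76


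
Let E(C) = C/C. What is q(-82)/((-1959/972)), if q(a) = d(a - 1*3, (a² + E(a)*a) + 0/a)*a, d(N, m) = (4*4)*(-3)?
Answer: -1275264/653 ≈ -1952.9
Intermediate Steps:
E(C) = 1
d(N, m) = -48 (d(N, m) = 16*(-3) = -48)
q(a) = -48*a
q(-82)/((-1959/972)) = (-48*(-82))/((-1959/972)) = 3936/((-1959*1/972)) = 3936/(-653/324) = 3936*(-324/653) = -1275264/653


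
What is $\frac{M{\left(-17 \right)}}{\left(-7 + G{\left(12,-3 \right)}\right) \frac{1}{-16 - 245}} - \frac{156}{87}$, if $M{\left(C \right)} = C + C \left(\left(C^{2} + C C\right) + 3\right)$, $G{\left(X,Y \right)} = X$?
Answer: $\frac{74887426}{145} \approx 5.1647 \cdot 10^{5}$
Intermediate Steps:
$M{\left(C \right)} = C + C \left(3 + 2 C^{2}\right)$ ($M{\left(C \right)} = C + C \left(\left(C^{2} + C^{2}\right) + 3\right) = C + C \left(2 C^{2} + 3\right) = C + C \left(3 + 2 C^{2}\right)$)
$\frac{M{\left(-17 \right)}}{\left(-7 + G{\left(12,-3 \right)}\right) \frac{1}{-16 - 245}} - \frac{156}{87} = \frac{2 \left(-17\right) \left(2 + \left(-17\right)^{2}\right)}{\left(-7 + 12\right) \frac{1}{-16 - 245}} - \frac{156}{87} = \frac{2 \left(-17\right) \left(2 + 289\right)}{5 \frac{1}{-261}} - \frac{52}{29} = \frac{2 \left(-17\right) 291}{5 \left(- \frac{1}{261}\right)} - \frac{52}{29} = - \frac{9894}{- \frac{5}{261}} - \frac{52}{29} = \left(-9894\right) \left(- \frac{261}{5}\right) - \frac{52}{29} = \frac{2582334}{5} - \frac{52}{29} = \frac{74887426}{145}$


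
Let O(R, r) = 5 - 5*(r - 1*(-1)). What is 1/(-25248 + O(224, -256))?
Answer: -1/23968 ≈ -4.1722e-5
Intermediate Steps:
O(R, r) = -5*r (O(R, r) = 5 - 5*(r + 1) = 5 - 5*(1 + r) = 5 + (-5 - 5*r) = -5*r)
1/(-25248 + O(224, -256)) = 1/(-25248 - 5*(-256)) = 1/(-25248 + 1280) = 1/(-23968) = -1/23968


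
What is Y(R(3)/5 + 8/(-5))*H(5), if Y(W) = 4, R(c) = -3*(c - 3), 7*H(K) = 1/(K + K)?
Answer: 2/35 ≈ 0.057143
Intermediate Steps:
H(K) = 1/(14*K) (H(K) = 1/(7*(K + K)) = 1/(7*((2*K))) = (1/(2*K))/7 = 1/(14*K))
R(c) = 9 - 3*c (R(c) = -3*(-3 + c) = 9 - 3*c)
Y(R(3)/5 + 8/(-5))*H(5) = 4*((1/14)/5) = 4*((1/14)*(⅕)) = 4*(1/70) = 2/35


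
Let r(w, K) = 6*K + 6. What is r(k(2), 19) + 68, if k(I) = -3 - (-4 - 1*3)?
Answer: 188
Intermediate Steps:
k(I) = 4 (k(I) = -3 - (-4 - 3) = -3 - 1*(-7) = -3 + 7 = 4)
r(w, K) = 6 + 6*K
r(k(2), 19) + 68 = (6 + 6*19) + 68 = (6 + 114) + 68 = 120 + 68 = 188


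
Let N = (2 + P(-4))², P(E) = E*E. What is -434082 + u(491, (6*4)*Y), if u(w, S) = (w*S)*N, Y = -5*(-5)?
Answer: 95016318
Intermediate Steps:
Y = 25
P(E) = E²
N = 324 (N = (2 + (-4)²)² = (2 + 16)² = 18² = 324)
u(w, S) = 324*S*w (u(w, S) = (w*S)*324 = (S*w)*324 = 324*S*w)
-434082 + u(491, (6*4)*Y) = -434082 + 324*((6*4)*25)*491 = -434082 + 324*(24*25)*491 = -434082 + 324*600*491 = -434082 + 95450400 = 95016318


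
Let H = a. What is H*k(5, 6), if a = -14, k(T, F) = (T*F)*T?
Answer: -2100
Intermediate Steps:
k(T, F) = F*T**2 (k(T, F) = (F*T)*T = F*T**2)
H = -14
H*k(5, 6) = -84*5**2 = -84*25 = -14*150 = -2100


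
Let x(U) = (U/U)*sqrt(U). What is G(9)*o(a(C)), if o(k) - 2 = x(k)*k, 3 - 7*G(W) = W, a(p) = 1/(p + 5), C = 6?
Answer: -12/7 - 6*sqrt(11)/847 ≈ -1.7378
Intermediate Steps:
a(p) = 1/(5 + p)
G(W) = 3/7 - W/7
x(U) = sqrt(U) (x(U) = 1*sqrt(U) = sqrt(U))
o(k) = 2 + k**(3/2) (o(k) = 2 + sqrt(k)*k = 2 + k**(3/2))
G(9)*o(a(C)) = (3/7 - 1/7*9)*(2 + (1/(5 + 6))**(3/2)) = (3/7 - 9/7)*(2 + (1/11)**(3/2)) = -6*(2 + (1/11)**(3/2))/7 = -6*(2 + sqrt(11)/121)/7 = -12/7 - 6*sqrt(11)/847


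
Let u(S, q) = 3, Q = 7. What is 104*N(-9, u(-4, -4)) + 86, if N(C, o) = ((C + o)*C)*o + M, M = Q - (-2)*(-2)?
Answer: 17246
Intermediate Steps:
M = 3 (M = 7 - (-2)*(-2) = 7 - 1*4 = 7 - 4 = 3)
N(C, o) = 3 + C*o*(C + o) (N(C, o) = ((C + o)*C)*o + 3 = (C*(C + o))*o + 3 = C*o*(C + o) + 3 = 3 + C*o*(C + o))
104*N(-9, u(-4, -4)) + 86 = 104*(3 - 9*3² + 3*(-9)²) + 86 = 104*(3 - 9*9 + 3*81) + 86 = 104*(3 - 81 + 243) + 86 = 104*165 + 86 = 17160 + 86 = 17246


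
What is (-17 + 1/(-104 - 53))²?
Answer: 7128900/24649 ≈ 289.22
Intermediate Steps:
(-17 + 1/(-104 - 53))² = (-17 + 1/(-157))² = (-17 - 1/157)² = (-2670/157)² = 7128900/24649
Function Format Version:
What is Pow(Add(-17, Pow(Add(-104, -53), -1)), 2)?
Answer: Rational(7128900, 24649) ≈ 289.22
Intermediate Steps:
Pow(Add(-17, Pow(Add(-104, -53), -1)), 2) = Pow(Add(-17, Pow(-157, -1)), 2) = Pow(Add(-17, Rational(-1, 157)), 2) = Pow(Rational(-2670, 157), 2) = Rational(7128900, 24649)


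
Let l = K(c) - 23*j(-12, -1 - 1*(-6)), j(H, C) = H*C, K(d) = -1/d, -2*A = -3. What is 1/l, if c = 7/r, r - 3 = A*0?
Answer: 7/9657 ≈ 0.00072486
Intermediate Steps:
A = 3/2 (A = -1/2*(-3) = 3/2 ≈ 1.5000)
r = 3 (r = 3 + (3/2)*0 = 3 + 0 = 3)
c = 7/3 ≈ 2.3333
j(H, C) = C*H
l = 9657/7 (l = -1/7/3 - 23*(-1 - 1*(-6))*(-12) = -1*3/7 - 23*(-1 + 6)*(-12) = -3/7 - 115*(-12) = -3/7 - 23*(-60) = -3/7 + 1380 = 9657/7 ≈ 1379.6)
1/l = 1/(9657/7) = 7/9657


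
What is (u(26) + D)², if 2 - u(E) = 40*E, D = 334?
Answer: 495616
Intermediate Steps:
u(E) = 2 - 40*E
(u(26) + D)² = ((2 - 40*26) + 334)² = ((2 - 1040) + 334)² = (-1038 + 334)² = (-704)² = 495616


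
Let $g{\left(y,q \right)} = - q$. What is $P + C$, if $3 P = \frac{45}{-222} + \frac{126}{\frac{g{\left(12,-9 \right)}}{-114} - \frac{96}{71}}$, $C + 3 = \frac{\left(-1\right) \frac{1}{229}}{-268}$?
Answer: $- \frac{94736134403}{2922473268} \approx -32.416$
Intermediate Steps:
$C = - \frac{184115}{61372}$ ($C = -3 + \frac{\left(-1\right) \frac{1}{229}}{-268} = -3 + \left(-1\right) \frac{1}{229} \left(- \frac{1}{268}\right) = -3 - - \frac{1}{61372} = -3 + \frac{1}{61372} = - \frac{184115}{61372} \approx -3.0$)
$P = - \frac{2801563}{95238}$ ($P = \frac{\frac{45}{-222} + \frac{126}{\frac{\left(-1\right) \left(-9\right)}{-114} - \frac{96}{71}}}{3} = \frac{45 \left(- \frac{1}{222}\right) + \frac{126}{9 \left(- \frac{1}{114}\right) - \frac{96}{71}}}{3} = \frac{- \frac{15}{74} + \frac{126}{- \frac{3}{38} - \frac{96}{71}}}{3} = \frac{- \frac{15}{74} + \frac{126}{- \frac{3861}{2698}}}{3} = \frac{- \frac{15}{74} + 126 \left(- \frac{2698}{3861}\right)}{3} = \frac{- \frac{15}{74} - \frac{37772}{429}}{3} = \frac{1}{3} \left(- \frac{2801563}{31746}\right) = - \frac{2801563}{95238} \approx -29.416$)
$P + C = - \frac{2801563}{95238} - \frac{184115}{61372} = - \frac{94736134403}{2922473268}$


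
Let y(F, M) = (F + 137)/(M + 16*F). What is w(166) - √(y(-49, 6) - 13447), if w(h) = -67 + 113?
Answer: 46 - I*√2034830603/389 ≈ 46.0 - 115.96*I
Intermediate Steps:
y(F, M) = (137 + F)/(M + 16*F)
w(h) = 46
w(166) - √(y(-49, 6) - 13447) = 46 - √((137 - 49)/(6 + 16*(-49)) - 13447) = 46 - √(88/(6 - 784) - 13447) = 46 - √(88/(-778) - 13447) = 46 - √(-1/778*88 - 13447) = 46 - √(-44/389 - 13447) = 46 - √(-5230927/389) = 46 - I*√2034830603/389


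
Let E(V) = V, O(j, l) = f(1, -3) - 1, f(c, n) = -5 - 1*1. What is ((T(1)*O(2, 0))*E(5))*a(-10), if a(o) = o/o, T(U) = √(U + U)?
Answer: -35*√2 ≈ -49.497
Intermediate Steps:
f(c, n) = -6 (f(c, n) = -5 - 1 = -6)
O(j, l) = -7 (O(j, l) = -6 - 1 = -7)
T(U) = √2*√U (T(U) = √(2*U) = √2*√U)
a(o) = 1
((T(1)*O(2, 0))*E(5))*a(-10) = (((√2*√1)*(-7))*5)*1 = (((√2*1)*(-7))*5)*1 = ((√2*(-7))*5)*1 = (-7*√2*5)*1 = -35*√2*1 = -35*√2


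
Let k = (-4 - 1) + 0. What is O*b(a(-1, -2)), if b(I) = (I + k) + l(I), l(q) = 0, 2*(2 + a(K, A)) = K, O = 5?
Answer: -75/2 ≈ -37.500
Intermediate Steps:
a(K, A) = -2 + K/2
k = -5 (k = -5 + 0 = -5)
b(I) = -5 + I (b(I) = (I - 5) + 0 = (-5 + I) + 0 = -5 + I)
O*b(a(-1, -2)) = 5*(-5 + (-2 + (½)*(-1))) = 5*(-5 + (-2 - ½)) = 5*(-5 - 5/2) = 5*(-15/2) = -75/2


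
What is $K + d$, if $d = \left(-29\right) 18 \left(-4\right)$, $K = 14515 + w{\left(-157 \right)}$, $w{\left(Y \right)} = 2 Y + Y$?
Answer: $16132$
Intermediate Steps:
$w{\left(Y \right)} = 3 Y$
$K = 14044$ ($K = 14515 + 3 \left(-157\right) = 14515 - 471 = 14044$)
$d = 2088$ ($d = \left(-522\right) \left(-4\right) = 2088$)
$K + d = 14044 + 2088 = 16132$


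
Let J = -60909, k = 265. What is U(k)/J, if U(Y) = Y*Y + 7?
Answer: -70232/60909 ≈ -1.1531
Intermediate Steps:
U(Y) = 7 + Y**2 (U(Y) = Y**2 + 7 = 7 + Y**2)
U(k)/J = (7 + 265**2)/(-60909) = (7 + 70225)*(-1/60909) = 70232*(-1/60909) = -70232/60909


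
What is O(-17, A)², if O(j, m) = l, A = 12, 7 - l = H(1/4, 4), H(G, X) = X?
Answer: 9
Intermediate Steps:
l = 3 (l = 7 - 1*4 = 7 - 4 = 3)
O(j, m) = 3
O(-17, A)² = 3² = 9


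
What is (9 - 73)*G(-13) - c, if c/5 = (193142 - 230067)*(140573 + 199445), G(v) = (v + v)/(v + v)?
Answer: 62775823186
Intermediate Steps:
G(v) = 1 (G(v) = (2*v)/((2*v)) = (2*v)*(1/(2*v)) = 1)
c = -62775823250 (c = 5*((193142 - 230067)*(140573 + 199445)) = 5*(-36925*340018) = 5*(-12555164650) = -62775823250)
(9 - 73)*G(-13) - c = (9 - 73)*1 - 1*(-62775823250) = -64*1 + 62775823250 = -64 + 62775823250 = 62775823186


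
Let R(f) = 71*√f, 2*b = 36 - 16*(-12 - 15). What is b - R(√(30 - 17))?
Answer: 234 - 71*13^(¼) ≈ 99.183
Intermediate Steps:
b = 234 (b = (36 - 16*(-12 - 15))/2 = (36 - 16*(-27))/2 = (36 + 432)/2 = (½)*468 = 234)
b - R(√(30 - 17)) = 234 - 71*√(√(30 - 17)) = 234 - 71*√(√13) = 234 - 71*13^(¼)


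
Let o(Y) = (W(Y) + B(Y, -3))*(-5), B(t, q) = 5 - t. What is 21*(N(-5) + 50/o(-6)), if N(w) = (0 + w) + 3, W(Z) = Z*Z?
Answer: -2184/47 ≈ -46.468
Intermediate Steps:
W(Z) = Z²
N(w) = 3 + w (N(w) = w + 3 = 3 + w)
o(Y) = -25 - 5*Y² + 5*Y (o(Y) = (Y² + (5 - Y))*(-5) = (5 + Y² - Y)*(-5) = -25 - 5*Y² + 5*Y)
21*(N(-5) + 50/o(-6)) = 21*((3 - 5) + 50/(-25 - 5*(-6)² + 5*(-6))) = 21*(-2 + 50/(-25 - 5*36 - 30)) = 21*(-2 + 50/(-25 - 180 - 30)) = 21*(-2 + 50/(-235)) = 21*(-2 + 50*(-1/235)) = 21*(-2 - 10/47) = 21*(-104/47) = -2184/47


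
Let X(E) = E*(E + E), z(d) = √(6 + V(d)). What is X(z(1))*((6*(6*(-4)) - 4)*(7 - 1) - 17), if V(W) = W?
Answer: -12670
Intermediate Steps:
z(d) = √(6 + d)
X(E) = 2*E² (X(E) = E*(2*E) = 2*E²)
X(z(1))*((6*(6*(-4)) - 4)*(7 - 1) - 17) = (2*(√(6 + 1))²)*((6*(6*(-4)) - 4)*(7 - 1) - 17) = (2*(√7)²)*((6*(-24) - 4)*6 - 17) = (2*7)*((-144 - 4)*6 - 17) = 14*(-148*6 - 17) = 14*(-888 - 17) = 14*(-905) = -12670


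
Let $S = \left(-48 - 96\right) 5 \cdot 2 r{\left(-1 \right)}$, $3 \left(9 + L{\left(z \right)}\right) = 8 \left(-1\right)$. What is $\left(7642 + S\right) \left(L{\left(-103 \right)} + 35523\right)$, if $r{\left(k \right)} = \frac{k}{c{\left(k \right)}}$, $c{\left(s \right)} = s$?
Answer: $\frac{660723868}{3} \approx 2.2024 \cdot 10^{8}$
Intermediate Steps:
$L{\left(z \right)} = - \frac{35}{3}$ ($L{\left(z \right)} = -9 + \frac{8 \left(-1\right)}{3} = -9 + \frac{1}{3} \left(-8\right) = -9 - \frac{8}{3} = - \frac{35}{3}$)
$r{\left(k \right)} = 1$ ($r{\left(k \right)} = \frac{k}{k} = 1$)
$S = -1440$ ($S = \left(-48 - 96\right) 5 \cdot 2 \cdot 1 = - 144 \cdot 10 \cdot 1 = \left(-144\right) 10 = -1440$)
$\left(7642 + S\right) \left(L{\left(-103 \right)} + 35523\right) = \left(7642 - 1440\right) \left(- \frac{35}{3} + 35523\right) = 6202 \cdot \frac{106534}{3} = \frac{660723868}{3}$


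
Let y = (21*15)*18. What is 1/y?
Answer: 1/5670 ≈ 0.00017637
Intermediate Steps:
y = 5670 (y = 315*18 = 5670)
1/y = 1/5670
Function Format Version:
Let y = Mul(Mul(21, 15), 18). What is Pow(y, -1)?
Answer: Rational(1, 5670) ≈ 0.00017637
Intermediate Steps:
y = 5670 (y = Mul(315, 18) = 5670)
Pow(y, -1) = Pow(5670, -1) = Rational(1, 5670)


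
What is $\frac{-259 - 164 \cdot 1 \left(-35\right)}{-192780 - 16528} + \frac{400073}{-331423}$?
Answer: $- \frac{85555008947}{69369485284} \approx -1.2333$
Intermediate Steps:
$\frac{-259 - 164 \cdot 1 \left(-35\right)}{-192780 - 16528} + \frac{400073}{-331423} = \frac{-259 - -5740}{-209308} + 400073 \left(- \frac{1}{331423}\right) = \left(-259 + 5740\right) \left(- \frac{1}{209308}\right) - \frac{400073}{331423} = 5481 \left(- \frac{1}{209308}\right) - \frac{400073}{331423} = - \frac{5481}{209308} - \frac{400073}{331423} = - \frac{85555008947}{69369485284}$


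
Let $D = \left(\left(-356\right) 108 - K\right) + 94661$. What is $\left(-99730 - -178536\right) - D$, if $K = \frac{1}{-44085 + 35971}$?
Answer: $\frac{183319601}{8114} \approx 22593.0$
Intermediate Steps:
$K = - \frac{1}{8114}$ ($K = \frac{1}{-8114} = - \frac{1}{8114} \approx -0.00012324$)
$D = \frac{456112283}{8114}$ ($D = \left(\left(-356\right) 108 - - \frac{1}{8114}\right) + 94661 = \left(-38448 + \frac{1}{8114}\right) + 94661 = - \frac{311967071}{8114} + 94661 = \frac{456112283}{8114} \approx 56213.0$)
$\left(-99730 - -178536\right) - D = \left(-99730 - -178536\right) - \frac{456112283}{8114} = \left(-99730 + 178536\right) - \frac{456112283}{8114} = 78806 - \frac{456112283}{8114} = \frac{183319601}{8114}$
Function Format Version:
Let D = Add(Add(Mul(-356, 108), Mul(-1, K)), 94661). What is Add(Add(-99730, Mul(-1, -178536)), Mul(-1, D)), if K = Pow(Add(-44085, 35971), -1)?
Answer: Rational(183319601, 8114) ≈ 22593.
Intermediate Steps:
K = Rational(-1, 8114) (K = Pow(-8114, -1) = Rational(-1, 8114) ≈ -0.00012324)
D = Rational(456112283, 8114) (D = Add(Add(Mul(-356, 108), Mul(-1, Rational(-1, 8114))), 94661) = Add(Add(-38448, Rational(1, 8114)), 94661) = Add(Rational(-311967071, 8114), 94661) = Rational(456112283, 8114) ≈ 56213.)
Add(Add(-99730, Mul(-1, -178536)), Mul(-1, D)) = Add(Add(-99730, Mul(-1, -178536)), Mul(-1, Rational(456112283, 8114))) = Add(Add(-99730, 178536), Rational(-456112283, 8114)) = Add(78806, Rational(-456112283, 8114)) = Rational(183319601, 8114)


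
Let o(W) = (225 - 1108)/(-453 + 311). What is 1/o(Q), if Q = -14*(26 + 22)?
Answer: 142/883 ≈ 0.16082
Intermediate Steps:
Q = -672 (Q = -14*48 = -672)
o(W) = 883/142 (o(W) = -883/(-142) = -883*(-1/142) = 883/142)
1/o(Q) = 1/(883/142) = 142/883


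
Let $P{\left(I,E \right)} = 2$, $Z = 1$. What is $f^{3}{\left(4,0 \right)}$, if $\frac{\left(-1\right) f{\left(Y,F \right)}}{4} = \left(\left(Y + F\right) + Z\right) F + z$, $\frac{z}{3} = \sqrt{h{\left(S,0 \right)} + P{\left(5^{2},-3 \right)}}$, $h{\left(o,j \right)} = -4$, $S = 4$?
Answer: $3456 i \sqrt{2} \approx 4887.5 i$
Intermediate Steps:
$z = 3 i \sqrt{2}$ ($z = 3 \sqrt{-4 + 2} = 3 \sqrt{-2} = 3 i \sqrt{2} \approx 4.2426 i$)
$f{\left(Y,F \right)} = - 12 i \sqrt{2} - 4 F \left(1 + F + Y\right)$ ($f{\left(Y,F \right)} = - 4 \left(\left(\left(Y + F\right) + 1\right) F + 3 i \sqrt{2}\right) = - 4 \left(\left(\left(F + Y\right) + 1\right) F + 3 i \sqrt{2}\right) = - 4 \left(\left(1 + F + Y\right) F + 3 i \sqrt{2}\right) = - 4 \left(F \left(1 + F + Y\right) + 3 i \sqrt{2}\right) = - 12 i \sqrt{2} - 4 F \left(1 + F + Y\right)$)
$f^{3}{\left(4,0 \right)} = \left(\left(-4\right) 0 - 4 \cdot 0^{2} - 12 i \sqrt{2} - 0 \cdot 4\right)^{3} = \left(0 - 0 - 12 i \sqrt{2} + 0\right)^{3} = \left(0 + 0 - 12 i \sqrt{2} + 0\right)^{3} = \left(- 12 i \sqrt{2}\right)^{3} = 3456 i \sqrt{2}$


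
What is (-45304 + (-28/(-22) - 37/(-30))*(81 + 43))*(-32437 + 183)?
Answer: 239450019044/165 ≈ 1.4512e+9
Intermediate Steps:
(-45304 + (-28/(-22) - 37/(-30))*(81 + 43))*(-32437 + 183) = (-45304 + (-28*(-1/22) - 37*(-1/30))*124)*(-32254) = (-45304 + (14/11 + 37/30)*124)*(-32254) = (-45304 + (827/330)*124)*(-32254) = (-45304 + 51274/165)*(-32254) = -7423886/165*(-32254) = 239450019044/165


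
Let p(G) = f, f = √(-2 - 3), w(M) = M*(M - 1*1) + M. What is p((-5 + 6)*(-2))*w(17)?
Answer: 289*I*√5 ≈ 646.22*I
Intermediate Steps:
w(M) = M + M*(-1 + M) (w(M) = M*(M - 1) + M = M*(-1 + M) + M = M + M*(-1 + M))
f = I*√5 (f = √(-5) = I*√5 ≈ 2.2361*I)
p(G) = I*√5
p((-5 + 6)*(-2))*w(17) = (I*√5)*17² = (I*√5)*289 = 289*I*√5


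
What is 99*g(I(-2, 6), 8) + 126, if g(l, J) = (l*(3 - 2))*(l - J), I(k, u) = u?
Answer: -1062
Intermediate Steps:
g(l, J) = l*(l - J) (g(l, J) = (l*1)*(l - J) = l*(l - J))
99*g(I(-2, 6), 8) + 126 = 99*(6*(6 - 1*8)) + 126 = 99*(6*(6 - 8)) + 126 = 99*(6*(-2)) + 126 = 99*(-12) + 126 = -1188 + 126 = -1062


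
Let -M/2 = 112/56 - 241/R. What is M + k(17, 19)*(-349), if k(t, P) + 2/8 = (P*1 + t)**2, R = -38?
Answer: -34369741/76 ≈ -4.5223e+5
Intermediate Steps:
k(t, P) = -1/4 + (P + t)**2 (k(t, P) = -1/4 + (P*1 + t)**2 = -1/4 + (P + t)**2)
M = -317/19 (M = -2*(112/56 - 241/(-38)) = -2*(112*(1/56) - 241*(-1/38)) = -2*(2 + 241/38) = -2*317/38 = -317/19 ≈ -16.684)
M + k(17, 19)*(-349) = -317/19 + (-1/4 + (19 + 17)**2)*(-349) = -317/19 + (-1/4 + 36**2)*(-349) = -317/19 + (-1/4 + 1296)*(-349) = -317/19 + (5183/4)*(-349) = -317/19 - 1808867/4 = -34369741/76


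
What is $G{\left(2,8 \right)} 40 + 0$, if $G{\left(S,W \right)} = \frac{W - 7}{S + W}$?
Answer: $4$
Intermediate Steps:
$G{\left(S,W \right)} = \frac{-7 + W}{S + W}$
$G{\left(2,8 \right)} 40 + 0 = \frac{-7 + 8}{2 + 8} \cdot 40 + 0 = \frac{1}{10} \cdot 1 \cdot 40 + 0 = \frac{1}{10} \cdot 40 + 0 = 4 + 0 = 4$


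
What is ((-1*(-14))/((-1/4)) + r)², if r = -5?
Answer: 3721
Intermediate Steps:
((-1*(-14))/((-1/4)) + r)² = ((-1*(-14))/((-1/4)) - 5)² = (14/((-1*¼)) - 5)² = (14/(-¼) - 5)² = (14*(-4) - 5)² = (-56 - 5)² = (-61)² = 3721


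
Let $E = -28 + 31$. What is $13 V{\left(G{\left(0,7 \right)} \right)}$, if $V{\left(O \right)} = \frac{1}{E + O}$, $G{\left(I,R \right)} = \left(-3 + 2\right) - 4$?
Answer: $- \frac{13}{2} \approx -6.5$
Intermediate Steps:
$E = 3$
$G{\left(I,R \right)} = -5$ ($G{\left(I,R \right)} = -1 - 4 = -5$)
$V{\left(O \right)} = \frac{1}{3 + O}$
$13 V{\left(G{\left(0,7 \right)} \right)} = \frac{13}{3 - 5} = \frac{13}{-2} = 13 \left(- \frac{1}{2}\right) = - \frac{13}{2}$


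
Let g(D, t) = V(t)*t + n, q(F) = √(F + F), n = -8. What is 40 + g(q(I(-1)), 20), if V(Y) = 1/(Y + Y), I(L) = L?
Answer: 65/2 ≈ 32.500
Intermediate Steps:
q(F) = √2*√F (q(F) = √(2*F) = √2*√F)
V(Y) = 1/(2*Y)
g(D, t) = -15/2 (g(D, t) = (1/(2*t))*t - 8 = ½ - 8 = -15/2)
40 + g(q(I(-1)), 20) = 40 - 15/2 = 65/2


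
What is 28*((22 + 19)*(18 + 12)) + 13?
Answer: 34453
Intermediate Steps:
28*((22 + 19)*(18 + 12)) + 13 = 28*(41*30) + 13 = 28*1230 + 13 = 34440 + 13 = 34453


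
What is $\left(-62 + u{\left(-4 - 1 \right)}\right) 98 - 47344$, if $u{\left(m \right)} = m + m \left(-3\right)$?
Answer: $-52440$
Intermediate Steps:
$u{\left(m \right)} = - 2 m$ ($u{\left(m \right)} = m - 3 m = - 2 m$)
$\left(-62 + u{\left(-4 - 1 \right)}\right) 98 - 47344 = \left(-62 - 2 \left(-4 - 1\right)\right) 98 - 47344 = \left(-62 - -10\right) 98 - 47344 = \left(-62 + 10\right) 98 - 47344 = \left(-52\right) 98 - 47344 = -5096 - 47344 = -52440$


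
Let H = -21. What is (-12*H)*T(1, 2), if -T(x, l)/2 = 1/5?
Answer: -504/5 ≈ -100.80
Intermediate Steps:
T(x, l) = -⅖ (T(x, l) = -2/5 = -2*⅕ = -⅖)
(-12*H)*T(1, 2) = -12*(-21)*(-⅖) = 252*(-⅖) = -504/5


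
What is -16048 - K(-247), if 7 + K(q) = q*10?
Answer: -13571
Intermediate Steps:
K(q) = -7 + 10*q (K(q) = -7 + q*10 = -7 + 10*q)
-16048 - K(-247) = -16048 - (-7 + 10*(-247)) = -16048 - (-7 - 2470) = -16048 - 1*(-2477) = -16048 + 2477 = -13571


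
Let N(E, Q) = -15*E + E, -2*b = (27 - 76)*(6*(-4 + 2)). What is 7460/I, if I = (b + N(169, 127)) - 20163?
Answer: -7460/22823 ≈ -0.32686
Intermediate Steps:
b = -294 (b = -(27 - 76)*6*(-4 + 2)/2 = -(-49)*6*(-2)/2 = -(-49)*(-12)/2 = -½*588 = -294)
N(E, Q) = -14*E
I = -22823 (I = (-294 - 14*169) - 20163 = (-294 - 2366) - 20163 = -2660 - 20163 = -22823)
7460/I = 7460/(-22823) = 7460*(-1/22823) = -7460/22823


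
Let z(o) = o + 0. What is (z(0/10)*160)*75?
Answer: 0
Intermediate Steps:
z(o) = o
(z(0/10)*160)*75 = ((0/10)*160)*75 = ((0*(⅒))*160)*75 = (0*160)*75 = 0*75 = 0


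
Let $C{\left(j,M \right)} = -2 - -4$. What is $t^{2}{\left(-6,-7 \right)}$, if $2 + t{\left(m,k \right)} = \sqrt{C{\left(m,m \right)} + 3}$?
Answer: $\left(2 - \sqrt{5}\right)^{2} \approx 0.055728$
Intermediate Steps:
$C{\left(j,M \right)} = 2$ ($C{\left(j,M \right)} = -2 + 4 = 2$)
$t{\left(m,k \right)} = -2 + \sqrt{5}$ ($t{\left(m,k \right)} = -2 + \sqrt{2 + 3} = -2 + \sqrt{5}$)
$t^{2}{\left(-6,-7 \right)} = \left(-2 + \sqrt{5}\right)^{2}$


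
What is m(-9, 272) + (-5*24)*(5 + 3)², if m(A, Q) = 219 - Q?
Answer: -7733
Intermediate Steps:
m(-9, 272) + (-5*24)*(5 + 3)² = (219 - 1*272) + (-5*24)*(5 + 3)² = (219 - 272) - 120*8² = -53 - 120*64 = -53 - 7680 = -7733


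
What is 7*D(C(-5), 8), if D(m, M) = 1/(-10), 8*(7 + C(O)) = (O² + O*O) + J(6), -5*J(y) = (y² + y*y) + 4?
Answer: -7/10 ≈ -0.70000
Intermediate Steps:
J(y) = -⅘ - 2*y²/5 (J(y) = -((y² + y*y) + 4)/5 = -((y² + y²) + 4)/5 = -(2*y² + 4)/5 = -(4 + 2*y²)/5 = -⅘ - 2*y²/5)
C(O) = -89/10 + O²/4 (C(O) = -7 + ((O² + O*O) + (-⅘ - ⅖*6²))/8 = -7 + ((O² + O²) + (-⅘ - ⅖*36))/8 = -7 + (2*O² + (-⅘ - 72/5))/8 = -7 + (2*O² - 76/5)/8 = -7 + (-76/5 + 2*O²)/8 = -7 + (-19/10 + O²/4) = -89/10 + O²/4)
D(m, M) = -⅒
7*D(C(-5), 8) = 7*(-⅒) = -7/10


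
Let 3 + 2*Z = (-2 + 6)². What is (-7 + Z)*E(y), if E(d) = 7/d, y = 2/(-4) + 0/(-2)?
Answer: 7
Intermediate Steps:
y = -½ (y = 2*(-¼) + 0*(-½) = -½ + 0 = -½ ≈ -0.50000)
Z = 13/2 (Z = -3/2 + (-2 + 6)²/2 = -3/2 + (½)*4² = -3/2 + (½)*16 = -3/2 + 8 = 13/2 ≈ 6.5000)
(-7 + Z)*E(y) = (-7 + 13/2)*(7/(-½)) = -7*(-2)/2 = -½*(-14) = 7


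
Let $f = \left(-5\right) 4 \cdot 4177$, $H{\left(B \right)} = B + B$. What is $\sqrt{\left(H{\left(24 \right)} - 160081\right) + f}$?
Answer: $11 i \sqrt{2013} \approx 493.53 i$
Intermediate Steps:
$H{\left(B \right)} = 2 B$
$f = -83540$ ($f = \left(-20\right) 4177 = -83540$)
$\sqrt{\left(H{\left(24 \right)} - 160081\right) + f} = \sqrt{\left(2 \cdot 24 - 160081\right) - 83540} = \sqrt{\left(48 - 160081\right) - 83540} = \sqrt{-160033 - 83540} = \sqrt{-243573} = 11 i \sqrt{2013}$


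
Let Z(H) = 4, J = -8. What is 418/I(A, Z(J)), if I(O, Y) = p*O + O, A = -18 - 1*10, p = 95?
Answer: -209/1344 ≈ -0.15551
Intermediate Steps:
A = -28 (A = -18 - 10 = -28)
I(O, Y) = 96*O (I(O, Y) = 95*O + O = 96*O)
418/I(A, Z(J)) = 418/((96*(-28))) = 418/(-2688) = 418*(-1/2688) = -209/1344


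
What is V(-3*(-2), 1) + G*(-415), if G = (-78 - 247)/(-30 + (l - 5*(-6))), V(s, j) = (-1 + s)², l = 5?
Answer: 27000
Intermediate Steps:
G = -65 (G = (-78 - 247)/(-30 + (5 - 5*(-6))) = -325/(-30 + (5 + 30)) = -325/(-30 + 35) = -325/5 = -325*⅕ = -65)
V(-3*(-2), 1) + G*(-415) = (-1 - 3*(-2))² - 65*(-415) = (-1 + 6)² + 26975 = 5² + 26975 = 25 + 26975 = 27000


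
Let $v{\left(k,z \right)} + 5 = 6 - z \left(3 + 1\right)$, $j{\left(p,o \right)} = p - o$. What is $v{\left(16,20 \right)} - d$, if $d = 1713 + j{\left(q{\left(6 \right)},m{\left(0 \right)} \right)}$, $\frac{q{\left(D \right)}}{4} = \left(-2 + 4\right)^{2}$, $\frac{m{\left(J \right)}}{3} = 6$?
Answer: $-1790$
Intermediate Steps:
$m{\left(J \right)} = 18$ ($m{\left(J \right)} = 3 \cdot 6 = 18$)
$q{\left(D \right)} = 16$ ($q{\left(D \right)} = 4 \left(-2 + 4\right)^{2} = 4 \cdot 2^{2} = 4 \cdot 4 = 16$)
$v{\left(k,z \right)} = 1 - 4 z$ ($v{\left(k,z \right)} = -5 - \left(-6 + z \left(3 + 1\right)\right) = -5 - \left(-6 + z 4\right) = -5 - \left(-6 + 4 z\right) = 1 - 4 z$)
$d = 1711$ ($d = 1713 + \left(16 - 18\right) = 1713 - 2 = 1711$)
$v{\left(16,20 \right)} - d = \left(1 - 80\right) - 1711 = -79 - 1711 = -1790$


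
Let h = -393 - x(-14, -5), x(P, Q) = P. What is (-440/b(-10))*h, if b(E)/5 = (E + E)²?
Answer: 4169/50 ≈ 83.380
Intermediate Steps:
b(E) = 20*E² (b(E) = 5*(E + E)² = 5*(2*E)² = 5*(4*E²) = 20*E²)
h = -379 (h = -393 - 1*(-14) = -393 + 14 = -379)
(-440/b(-10))*h = -440/(20*(-10)²)*(-379) = -440/(20*100)*(-379) = -440/2000*(-379) = -440*1/2000*(-379) = -11/50*(-379) = 4169/50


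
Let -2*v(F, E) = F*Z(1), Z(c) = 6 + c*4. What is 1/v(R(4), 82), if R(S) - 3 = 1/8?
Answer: -8/125 ≈ -0.064000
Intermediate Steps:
Z(c) = 6 + 4*c
R(S) = 25/8 (R(S) = 3 + 1/8 = 3 + ⅛ = 25/8)
v(F, E) = -5*F (v(F, E) = -F*(6 + 4*1)/2 = -F*(6 + 4)/2 = -F*10/2 = -5*F)
1/v(R(4), 82) = 1/(-5*25/8) = 1/(-125/8) = -8/125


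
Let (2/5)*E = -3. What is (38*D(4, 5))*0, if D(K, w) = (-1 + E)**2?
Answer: 0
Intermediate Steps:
E = -15/2 (E = (5/2)*(-3) = -15/2 ≈ -7.5000)
D(K, w) = 289/4 (D(K, w) = (-1 - 15/2)**2 = (-17/2)**2 = 289/4)
(38*D(4, 5))*0 = (38*(289/4))*0 = (5491/2)*0 = 0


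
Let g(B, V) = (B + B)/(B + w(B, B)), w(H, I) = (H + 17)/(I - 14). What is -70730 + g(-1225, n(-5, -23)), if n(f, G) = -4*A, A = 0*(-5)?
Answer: -107263748360/1516567 ≈ -70728.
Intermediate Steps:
A = 0
w(H, I) = (17 + H)/(-14 + I)
n(f, G) = 0 (n(f, G) = -4*0 = 0)
g(B, V) = 2*B/(B + (17 + B)/(-14 + B)) (g(B, V) = (B + B)/(B + (17 + B)/(-14 + B)) = (2*B)/(B + (17 + B)/(-14 + B)) = 2*B/(B + (17 + B)/(-14 + B)))
-70730 + g(-1225, n(-5, -23)) = -70730 + 2*(-1225)*(-14 - 1225)/(17 - 1225 - 1225*(-14 - 1225)) = -70730 + 2*(-1225)*(-1239)/(17 - 1225 - 1225*(-1239)) = -70730 + 2*(-1225)*(-1239)/(17 - 1225 + 1517775) = -70730 + 2*(-1225)*(-1239)/1516567 = -70730 + 2*(-1225)*(1/1516567)*(-1239) = -70730 + 3035550/1516567 = -107263748360/1516567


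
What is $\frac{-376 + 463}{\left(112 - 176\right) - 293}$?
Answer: $- \frac{29}{119} \approx -0.2437$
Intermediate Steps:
$\frac{-376 + 463}{\left(112 - 176\right) - 293} = \frac{87}{\left(112 - 176\right) - 293} = \frac{87}{-64 - 293} = \frac{87}{-357} = 87 \left(- \frac{1}{357}\right) = - \frac{29}{119}$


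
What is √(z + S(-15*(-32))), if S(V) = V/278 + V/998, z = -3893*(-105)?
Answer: √1966557910989885/69361 ≈ 639.35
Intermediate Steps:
z = 408765
S(V) = 319*V/69361 (S(V) = V*(1/278) + V*(1/998) = V/278 + V/998 = 319*V/69361)
√(z + S(-15*(-32))) = √(408765 + 319*(-15*(-32))/69361) = √(408765 + (319/69361)*480) = √(408765 + 153120/69361) = √(28352502285/69361) = √1966557910989885/69361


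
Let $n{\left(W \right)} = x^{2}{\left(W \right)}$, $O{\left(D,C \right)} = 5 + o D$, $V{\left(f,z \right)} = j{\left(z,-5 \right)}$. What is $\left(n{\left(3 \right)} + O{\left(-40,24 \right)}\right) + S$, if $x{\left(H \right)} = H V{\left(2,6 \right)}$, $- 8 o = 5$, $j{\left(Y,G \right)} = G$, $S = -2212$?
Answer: $-1957$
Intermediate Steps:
$o = - \frac{5}{8}$ ($o = \left(- \frac{1}{8}\right) 5 = - \frac{5}{8} \approx -0.625$)
$V{\left(f,z \right)} = -5$
$x{\left(H \right)} = - 5 H$ ($x{\left(H \right)} = H \left(-5\right) = - 5 H$)
$O{\left(D,C \right)} = 5 - \frac{5 D}{8}$
$n{\left(W \right)} = 25 W^{2}$ ($n{\left(W \right)} = \left(- 5 W\right)^{2} = 25 W^{2}$)
$\left(n{\left(3 \right)} + O{\left(-40,24 \right)}\right) + S = \left(25 \cdot 3^{2} + \left(5 - -25\right)\right) - 2212 = \left(25 \cdot 9 + \left(5 + 25\right)\right) - 2212 = \left(225 + 30\right) - 2212 = 255 - 2212 = -1957$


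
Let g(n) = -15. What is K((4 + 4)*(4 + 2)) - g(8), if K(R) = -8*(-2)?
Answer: 31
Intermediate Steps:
K(R) = 16
K((4 + 4)*(4 + 2)) - g(8) = 16 - 1*(-15) = 16 + 15 = 31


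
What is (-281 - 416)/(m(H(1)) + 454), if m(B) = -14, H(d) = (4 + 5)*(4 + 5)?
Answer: -697/440 ≈ -1.5841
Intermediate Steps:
H(d) = 81 (H(d) = 9*9 = 81)
(-281 - 416)/(m(H(1)) + 454) = (-281 - 416)/(-14 + 454) = -697/440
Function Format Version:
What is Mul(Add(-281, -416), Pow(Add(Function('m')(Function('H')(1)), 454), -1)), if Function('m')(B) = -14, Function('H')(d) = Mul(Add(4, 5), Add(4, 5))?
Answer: Rational(-697, 440) ≈ -1.5841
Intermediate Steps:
Function('H')(d) = 81 (Function('H')(d) = Mul(9, 9) = 81)
Mul(Add(-281, -416), Pow(Add(Function('m')(Function('H')(1)), 454), -1)) = Mul(Add(-281, -416), Pow(Add(-14, 454), -1)) = Mul(-697, Pow(440, -1)) = Mul(-697, Rational(1, 440)) = Rational(-697, 440)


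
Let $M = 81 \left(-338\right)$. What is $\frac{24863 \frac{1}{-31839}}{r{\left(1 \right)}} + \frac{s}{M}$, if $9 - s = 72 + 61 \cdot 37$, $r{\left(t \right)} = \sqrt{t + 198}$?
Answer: $\frac{1160}{13689} - \frac{24863 \sqrt{199}}{6335961} \approx 0.029383$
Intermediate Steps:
$M = -27378$
$r{\left(t \right)} = \sqrt{198 + t}$
$s = -2320$ ($s = 9 - \left(72 + 61 \cdot 37\right) = 9 - \left(72 + 2257\right) = 9 - 2329 = -2320$)
$\frac{24863 \frac{1}{-31839}}{r{\left(1 \right)}} + \frac{s}{M} = \frac{24863 \frac{1}{-31839}}{\sqrt{198 + 1}} - \frac{2320}{-27378} = \frac{24863 \left(- \frac{1}{31839}\right)}{\sqrt{199}} - - \frac{1160}{13689} = - \frac{24863 \frac{\sqrt{199}}{199}}{31839} + \frac{1160}{13689} = - \frac{24863 \sqrt{199}}{6335961} + \frac{1160}{13689} = \frac{1160}{13689} - \frac{24863 \sqrt{199}}{6335961}$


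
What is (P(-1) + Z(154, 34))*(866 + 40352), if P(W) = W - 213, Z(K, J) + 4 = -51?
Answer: -11087642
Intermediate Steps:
Z(K, J) = -55 (Z(K, J) = -4 - 51 = -55)
P(W) = -213 + W
(P(-1) + Z(154, 34))*(866 + 40352) = ((-213 - 1) - 55)*(866 + 40352) = (-214 - 55)*41218 = -269*41218 = -11087642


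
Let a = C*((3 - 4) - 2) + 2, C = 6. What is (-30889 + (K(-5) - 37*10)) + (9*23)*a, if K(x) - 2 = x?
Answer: -34574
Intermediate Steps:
K(x) = 2 + x
a = -16 (a = 6*((3 - 4) - 2) + 2 = 6*(-1 - 2) + 2 = 6*(-3) + 2 = -18 + 2 = -16)
(-30889 + (K(-5) - 37*10)) + (9*23)*a = (-30889 + ((2 - 5) - 37*10)) + (9*23)*(-16) = (-30889 + (-3 - 370)) + 207*(-16) = (-30889 - 373) - 3312 = -31262 - 3312 = -34574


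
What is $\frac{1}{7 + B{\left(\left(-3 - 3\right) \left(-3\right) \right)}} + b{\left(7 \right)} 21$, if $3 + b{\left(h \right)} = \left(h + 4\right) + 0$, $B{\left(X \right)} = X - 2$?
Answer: $\frac{3865}{23} \approx 168.04$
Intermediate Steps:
$B{\left(X \right)} = -2 + X$ ($B{\left(X \right)} = X - 2 = -2 + X$)
$b{\left(h \right)} = 1 + h$ ($b{\left(h \right)} = -3 + \left(\left(h + 4\right) + 0\right) = -3 + \left(\left(4 + h\right) + 0\right) = -3 + \left(4 + h\right) = 1 + h$)
$\frac{1}{7 + B{\left(\left(-3 - 3\right) \left(-3\right) \right)}} + b{\left(7 \right)} 21 = \frac{1}{7 - \left(2 - \left(-3 - 3\right) \left(-3\right)\right)} + \left(1 + 7\right) 21 = \frac{1}{7 - -16} + 8 \cdot 21 = \frac{1}{7 + \left(-2 + 18\right)} + 168 = \frac{1}{7 + 16} + 168 = \frac{1}{23} + 168 = \frac{3865}{23}$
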